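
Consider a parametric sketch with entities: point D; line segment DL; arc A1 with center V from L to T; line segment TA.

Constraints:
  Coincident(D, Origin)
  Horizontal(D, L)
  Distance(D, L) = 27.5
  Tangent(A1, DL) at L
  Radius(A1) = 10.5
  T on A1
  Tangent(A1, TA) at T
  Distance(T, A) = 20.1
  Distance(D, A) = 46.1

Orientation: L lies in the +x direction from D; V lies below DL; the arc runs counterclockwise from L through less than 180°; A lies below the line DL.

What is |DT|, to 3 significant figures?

26.1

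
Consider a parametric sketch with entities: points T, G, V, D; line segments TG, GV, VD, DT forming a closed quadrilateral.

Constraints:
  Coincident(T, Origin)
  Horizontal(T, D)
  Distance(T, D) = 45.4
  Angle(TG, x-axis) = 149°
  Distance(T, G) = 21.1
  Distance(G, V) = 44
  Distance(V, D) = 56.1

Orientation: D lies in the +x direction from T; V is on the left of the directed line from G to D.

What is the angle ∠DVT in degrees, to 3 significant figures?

51.8°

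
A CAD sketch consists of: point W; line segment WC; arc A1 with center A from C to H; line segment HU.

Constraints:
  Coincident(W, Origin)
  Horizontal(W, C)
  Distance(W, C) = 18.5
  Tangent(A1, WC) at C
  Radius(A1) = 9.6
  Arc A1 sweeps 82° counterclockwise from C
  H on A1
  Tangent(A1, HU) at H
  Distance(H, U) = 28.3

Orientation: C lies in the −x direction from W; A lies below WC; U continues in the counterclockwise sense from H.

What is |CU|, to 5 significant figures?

38.699

W is at the origin; W and C share the same y with |WC| = 18.5 and C on the −x side, so C = (-18.500, 0.0000). Since A1 is tangent to WC there, AC ⟂ WC, so A = C + (0, -9.6) = (-18.500, -9.6000). On A1, C sits at bearing 90° from A; an 82° counterclockwise sweep puts H at bearing 172°, so H = A + 9.6·(cos 172°, sin 172°) = (-28.007, -8.2639). Tangency of A1 to HU means the radius AH is perpendicular to HU, so HU runs along (−sin 172°, cos 172°); with |HU| = 28.3, U = (-31.945, -36.289). Then |CU| = |U − C| = 38.699.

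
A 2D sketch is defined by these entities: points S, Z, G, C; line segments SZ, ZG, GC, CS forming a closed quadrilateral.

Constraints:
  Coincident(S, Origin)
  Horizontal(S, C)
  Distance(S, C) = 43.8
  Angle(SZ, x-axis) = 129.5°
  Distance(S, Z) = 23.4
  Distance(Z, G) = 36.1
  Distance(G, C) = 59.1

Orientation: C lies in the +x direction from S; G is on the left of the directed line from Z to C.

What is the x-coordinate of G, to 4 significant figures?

7.334

Checks: |ZG| = 36.10 ✓; |GC| = 59.10 ✓.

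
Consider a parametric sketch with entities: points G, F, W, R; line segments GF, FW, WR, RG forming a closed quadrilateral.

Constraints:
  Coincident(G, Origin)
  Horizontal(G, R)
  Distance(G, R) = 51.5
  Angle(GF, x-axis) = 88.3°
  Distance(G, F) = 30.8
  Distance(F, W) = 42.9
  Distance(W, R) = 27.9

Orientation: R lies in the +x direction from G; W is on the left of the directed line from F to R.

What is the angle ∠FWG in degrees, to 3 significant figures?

36.9°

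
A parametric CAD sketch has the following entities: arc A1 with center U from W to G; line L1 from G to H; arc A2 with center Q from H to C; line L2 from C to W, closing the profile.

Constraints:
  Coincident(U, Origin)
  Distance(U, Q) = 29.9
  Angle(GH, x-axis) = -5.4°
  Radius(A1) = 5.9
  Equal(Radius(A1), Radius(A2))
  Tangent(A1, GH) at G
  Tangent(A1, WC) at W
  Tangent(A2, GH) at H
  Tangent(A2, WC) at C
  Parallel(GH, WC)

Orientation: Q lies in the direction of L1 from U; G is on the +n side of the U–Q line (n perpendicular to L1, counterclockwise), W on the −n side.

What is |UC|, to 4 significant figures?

30.48

The slot axis is L1's direction at -5.4°, so u = (cos -5.4°, sin -5.4°) = (0.9956, -0.09411) and n = (−sin -5.4°, cos -5.4°) = (0.09411, 0.9956). U is at the origin and Q lies 29.9 along u from U, so Q = 29.9·u = (29.77, -2.814). Tangency of A1 to both parallel lines with radius 5.9 puts G and W at U ± 5.9·n: G = (0.5552, 5.874), W = (-0.5552, -5.874). Equal radii place H and C the same way about Q: H = Q + 5.9·n = (30.32, 3.060), C = Q − 5.9·n = (29.21, -8.688). Then |UC| = |C − U| = 30.48.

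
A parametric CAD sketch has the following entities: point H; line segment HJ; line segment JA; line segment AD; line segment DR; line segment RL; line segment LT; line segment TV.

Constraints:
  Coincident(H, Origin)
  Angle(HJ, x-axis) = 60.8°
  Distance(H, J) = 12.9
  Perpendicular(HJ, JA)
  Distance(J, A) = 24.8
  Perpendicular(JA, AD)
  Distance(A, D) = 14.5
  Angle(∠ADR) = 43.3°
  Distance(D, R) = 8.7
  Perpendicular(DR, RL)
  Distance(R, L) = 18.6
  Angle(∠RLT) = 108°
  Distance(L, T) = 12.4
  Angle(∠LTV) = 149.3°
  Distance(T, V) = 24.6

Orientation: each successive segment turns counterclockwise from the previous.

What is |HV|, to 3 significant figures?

56.6

H is at the origin; HJ runs at 60.8° with length 12.9, so J = (6.29, 11.3). HJ is perpendicular to JA, so JA runs at 151°; with |JA| = 24.8, A = (-15.4, 23.4). JA ⟂ AD, so AD runs at -119°; with |AD| = 14.5, D = (-22.4, 10.7). ∠ADR = 43.3° gives DR at 17.5° from the x-axis; with |DR| = 8.7, R = (-14.1, 13.3). DR is perpendicular to RL, so RL runs at 108°; with |RL| = 18.6, L = (-19.7, 31.1). ∠RLT = 108.0° gives LT at 180° from the x-axis; with |LT| = 12.4, T = (-32.1, 31.2). ∠LTV = 149.3° gives TV at -150° from the x-axis; with |TV| = 24.6, V = (-53.4, 18.8). Then |HV| = |V − H| = 56.6.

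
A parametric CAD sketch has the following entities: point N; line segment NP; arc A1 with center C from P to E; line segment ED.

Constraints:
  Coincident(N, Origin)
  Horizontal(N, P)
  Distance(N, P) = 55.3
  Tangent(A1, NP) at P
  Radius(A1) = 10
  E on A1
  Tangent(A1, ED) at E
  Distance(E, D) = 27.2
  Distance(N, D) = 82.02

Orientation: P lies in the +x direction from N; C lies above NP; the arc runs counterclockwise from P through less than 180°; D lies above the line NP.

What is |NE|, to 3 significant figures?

64.5

Checks: |NP| = 55.30 ✓; |CE| = 10.00 ✓; ∠(CE, ED) = 90.00° ✓; |ED| = 27.20 ✓; |ND| = 82.02 ✓.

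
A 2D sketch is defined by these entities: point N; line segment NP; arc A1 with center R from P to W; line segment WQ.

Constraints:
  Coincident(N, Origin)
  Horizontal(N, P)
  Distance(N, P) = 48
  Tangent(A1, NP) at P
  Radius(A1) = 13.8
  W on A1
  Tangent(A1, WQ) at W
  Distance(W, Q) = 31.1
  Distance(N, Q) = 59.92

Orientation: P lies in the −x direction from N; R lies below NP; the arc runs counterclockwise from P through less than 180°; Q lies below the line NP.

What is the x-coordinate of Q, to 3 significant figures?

-38.0

Checks: |RW| = 13.80 ✓; ∠(RW, WQ) = 90.00° ✓; |WQ| = 31.10 ✓; |NQ| = 59.92 ✓.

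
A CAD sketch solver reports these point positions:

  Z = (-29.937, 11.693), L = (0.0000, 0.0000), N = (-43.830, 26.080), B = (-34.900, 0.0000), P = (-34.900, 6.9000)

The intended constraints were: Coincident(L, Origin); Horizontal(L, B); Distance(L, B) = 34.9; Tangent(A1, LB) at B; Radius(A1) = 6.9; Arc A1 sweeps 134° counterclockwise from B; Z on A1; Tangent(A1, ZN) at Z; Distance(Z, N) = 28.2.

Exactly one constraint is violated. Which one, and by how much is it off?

Distance(Z, N) = 28.2 — off by 8.20.

L = (0.00, 0.00) ✓; L.y = 0.00, B.y = 0.00 ✓; |LB| = 34.90 ✓; ∠(PB, BL) = 90.00° ✓; |PB| = 6.900 ✓; bearing(P→Z) − bearing(P→B) = 134.0° ✓; |PZ| = 6.900 ✓; ∠(PZ, ZN) = 90.00° ✓; |ZN| = 20.00 ✗.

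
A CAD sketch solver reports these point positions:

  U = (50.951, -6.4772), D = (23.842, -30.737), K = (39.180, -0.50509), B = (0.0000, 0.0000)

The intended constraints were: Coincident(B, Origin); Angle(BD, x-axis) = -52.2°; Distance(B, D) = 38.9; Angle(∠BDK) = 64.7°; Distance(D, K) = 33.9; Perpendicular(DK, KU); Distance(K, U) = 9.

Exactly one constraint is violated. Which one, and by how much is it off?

Distance(K, U) = 9 — off by 4.20.

B = (0.00, 0.00) ✓; BD at -52.20° ✓; |BD| = 38.90 ✓; ∠BDK = 64.70° ✓; |DK| = 33.90 ✓; ∠(DK, KU) = 90.00° ✓; |KU| = 13.20 ✗.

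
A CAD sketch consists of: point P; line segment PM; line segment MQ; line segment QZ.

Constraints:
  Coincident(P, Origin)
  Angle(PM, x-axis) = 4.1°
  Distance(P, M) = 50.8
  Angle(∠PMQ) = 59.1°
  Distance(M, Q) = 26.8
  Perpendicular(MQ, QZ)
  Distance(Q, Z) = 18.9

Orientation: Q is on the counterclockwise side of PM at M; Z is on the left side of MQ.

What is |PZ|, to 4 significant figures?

24.70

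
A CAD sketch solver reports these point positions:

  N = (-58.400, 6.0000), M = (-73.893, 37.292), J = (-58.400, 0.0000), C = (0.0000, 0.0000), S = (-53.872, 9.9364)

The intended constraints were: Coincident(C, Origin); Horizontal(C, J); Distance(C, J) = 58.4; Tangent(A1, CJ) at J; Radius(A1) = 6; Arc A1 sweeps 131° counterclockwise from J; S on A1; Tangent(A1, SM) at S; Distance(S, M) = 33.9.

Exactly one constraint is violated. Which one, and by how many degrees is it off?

Tangent(A1, SM) at S — off by 4.80°.

C = (0.00, 0.00) ✓; C.y = 0.00, J.y = 0.00 ✓; |CJ| = 58.40 ✓; ∠(NJ, JC) = 90.00° ✓; |NJ| = 6.000 ✓; bearing(N→S) − bearing(N→J) = 131.0° ✓; |NS| = 6.000 ✓; ∠(NS, SM) = 94.80° ✗; |SM| = 33.90 ✓.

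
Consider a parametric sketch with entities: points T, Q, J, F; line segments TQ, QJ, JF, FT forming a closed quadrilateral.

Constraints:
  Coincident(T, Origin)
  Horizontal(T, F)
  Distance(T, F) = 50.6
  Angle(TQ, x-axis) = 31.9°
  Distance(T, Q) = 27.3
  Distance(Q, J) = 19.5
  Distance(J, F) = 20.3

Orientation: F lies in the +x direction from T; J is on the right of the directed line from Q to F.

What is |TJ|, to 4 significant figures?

30.83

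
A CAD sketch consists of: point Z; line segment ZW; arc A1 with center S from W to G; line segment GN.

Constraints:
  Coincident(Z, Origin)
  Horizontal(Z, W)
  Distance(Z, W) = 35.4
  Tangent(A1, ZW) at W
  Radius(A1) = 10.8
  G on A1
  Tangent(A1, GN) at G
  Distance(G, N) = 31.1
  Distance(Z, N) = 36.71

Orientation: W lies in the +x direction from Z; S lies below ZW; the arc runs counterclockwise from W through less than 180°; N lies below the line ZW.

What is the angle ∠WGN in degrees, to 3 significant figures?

147°

Z is at the origin; ZW is horizontal with |ZW| = 35.4 and W on the +x side, so W = (35.4, 0.00). Since A1 is tangent to ZW there, SW ⟂ ZW, so S = W + (0, -10.8) = (35.4, -10.8). Since SG ⟂ GN (tangency), |SN| = √(10.8² + 31.1²) = 32.9 regardless of where G sits on A1. So N lies on both circle(Z, 36.71) and circle(S, 32.9); the below-ZW intersection is N = (12.5, -34.5). G is the foot of the tangent from N: G = (25.6, -6.27).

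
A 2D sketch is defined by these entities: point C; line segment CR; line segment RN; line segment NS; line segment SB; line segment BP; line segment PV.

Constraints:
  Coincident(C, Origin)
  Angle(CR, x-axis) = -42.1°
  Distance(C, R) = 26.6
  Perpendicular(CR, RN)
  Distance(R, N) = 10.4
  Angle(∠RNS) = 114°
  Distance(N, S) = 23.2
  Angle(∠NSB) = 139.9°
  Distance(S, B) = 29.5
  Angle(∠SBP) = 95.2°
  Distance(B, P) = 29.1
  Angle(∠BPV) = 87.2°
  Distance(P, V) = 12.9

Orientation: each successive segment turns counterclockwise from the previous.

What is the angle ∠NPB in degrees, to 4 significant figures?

69.08°

∠NSB = 139.9° gives SB at 154.0° from the x-axis; with |SB| = 29.5, B = (-9.205, 24.03). ∠SBP = 95.2° gives BP at -121.2° from the x-axis; with |BP| = 29.1, P = (-24.28, -0.8653). Then cos ∠NPB = PN·PB / (|PN||PB|), giving 69.08°.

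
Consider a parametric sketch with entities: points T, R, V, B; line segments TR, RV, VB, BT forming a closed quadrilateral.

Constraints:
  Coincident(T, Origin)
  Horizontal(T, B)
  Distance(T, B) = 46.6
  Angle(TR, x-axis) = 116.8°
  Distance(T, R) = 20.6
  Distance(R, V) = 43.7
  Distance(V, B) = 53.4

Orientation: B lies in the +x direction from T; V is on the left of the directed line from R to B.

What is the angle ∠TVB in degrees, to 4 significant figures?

51.90°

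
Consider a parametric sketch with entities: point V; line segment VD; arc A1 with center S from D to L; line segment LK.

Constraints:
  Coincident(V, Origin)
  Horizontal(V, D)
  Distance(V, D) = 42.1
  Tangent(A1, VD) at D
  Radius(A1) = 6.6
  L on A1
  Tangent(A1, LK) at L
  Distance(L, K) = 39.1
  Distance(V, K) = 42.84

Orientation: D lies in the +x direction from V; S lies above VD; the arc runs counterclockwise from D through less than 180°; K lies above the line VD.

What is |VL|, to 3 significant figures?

48.1

Checks: |SL| = 6.600 ✓; ∠(SL, LK) = 90.00° ✓; |LK| = 39.10 ✓; |VK| = 42.84 ✓.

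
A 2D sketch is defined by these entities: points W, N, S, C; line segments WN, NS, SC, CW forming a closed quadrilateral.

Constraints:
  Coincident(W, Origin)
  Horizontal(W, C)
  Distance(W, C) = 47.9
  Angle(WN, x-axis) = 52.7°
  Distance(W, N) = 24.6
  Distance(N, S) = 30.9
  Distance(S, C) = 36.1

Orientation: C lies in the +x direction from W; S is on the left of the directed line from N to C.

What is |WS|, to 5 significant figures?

54.525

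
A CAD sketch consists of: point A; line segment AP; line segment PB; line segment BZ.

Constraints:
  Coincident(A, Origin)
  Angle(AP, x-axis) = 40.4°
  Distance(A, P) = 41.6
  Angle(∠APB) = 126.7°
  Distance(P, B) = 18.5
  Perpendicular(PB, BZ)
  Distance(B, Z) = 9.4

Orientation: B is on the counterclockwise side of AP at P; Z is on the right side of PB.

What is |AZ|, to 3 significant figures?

60.9

A is at the origin; AP runs at 40.4° with length 41.6, so P = 41.6·(cos 40.4°, sin 40.4°) = (31.7, 27.0). ∠APB = 126.7°, so PB runs at 40.4° + (180° − 126.7°) = 93.7° from the x-axis; with |PB| = 18.5, B = P + 18.5·(cos 93.7°, sin 93.7°) = (30.5, 45.4). PB is perpendicular to BZ; with |BZ| = 9.4 on the right of PB, Z = B + 9.4·(0.998, 0.0645) = (39.9, 46.0). Then |AZ| = |Z − A| = 60.9.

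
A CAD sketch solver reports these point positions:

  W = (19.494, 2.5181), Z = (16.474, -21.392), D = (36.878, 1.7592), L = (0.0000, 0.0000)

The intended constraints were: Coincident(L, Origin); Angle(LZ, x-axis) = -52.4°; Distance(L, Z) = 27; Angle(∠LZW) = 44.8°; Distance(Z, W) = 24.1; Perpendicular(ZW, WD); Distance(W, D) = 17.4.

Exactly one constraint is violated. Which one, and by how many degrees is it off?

Perpendicular(ZW, WD) — off by 4.70°.

L = (0.00, 0.00) ✓; LZ at -52.40° ✓; |LZ| = 27.00 ✓; ∠LZW = 44.80° ✓; |ZW| = 24.10 ✓; ∠(ZW, WD) = 85.30° ✗; |WD| = 17.40 ✓.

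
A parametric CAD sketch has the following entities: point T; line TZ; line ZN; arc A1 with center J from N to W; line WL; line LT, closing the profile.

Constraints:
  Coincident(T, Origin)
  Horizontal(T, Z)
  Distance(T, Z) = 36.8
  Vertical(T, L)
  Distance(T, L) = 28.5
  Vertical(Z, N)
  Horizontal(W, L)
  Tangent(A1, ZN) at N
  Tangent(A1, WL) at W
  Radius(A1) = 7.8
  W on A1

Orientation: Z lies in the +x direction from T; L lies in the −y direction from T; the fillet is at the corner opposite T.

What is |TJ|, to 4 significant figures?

35.63

TL is vertical with |TL| = 28.5 and L on the −y side, so L = (0.000, -28.50). The virtual corner opposite T is at (36.80, -28.50). Since A1 is tangent to ZN there, JN ⟂ ZN and tangency of A1 to WL means the radius JW is perpendicular to WL, with radius 7.8, so the center J sits 7.8 in from both sides at J = (29.00, -20.70). Then |TJ| = |J − T| = 35.63.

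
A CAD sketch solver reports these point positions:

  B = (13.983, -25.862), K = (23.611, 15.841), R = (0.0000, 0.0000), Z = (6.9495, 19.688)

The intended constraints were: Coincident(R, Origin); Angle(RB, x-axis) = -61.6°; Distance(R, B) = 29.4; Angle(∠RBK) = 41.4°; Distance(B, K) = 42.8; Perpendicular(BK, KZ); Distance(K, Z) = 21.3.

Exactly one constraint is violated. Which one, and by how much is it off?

Distance(K, Z) = 21.3 — off by 4.20.

R = (0.00, 0.00) ✓; RB at -61.60° ✓; |RB| = 29.40 ✓; ∠RBK = 41.40° ✓; |BK| = 42.80 ✓; ∠(BK, KZ) = 90.00° ✓; |KZ| = 17.10 ✗.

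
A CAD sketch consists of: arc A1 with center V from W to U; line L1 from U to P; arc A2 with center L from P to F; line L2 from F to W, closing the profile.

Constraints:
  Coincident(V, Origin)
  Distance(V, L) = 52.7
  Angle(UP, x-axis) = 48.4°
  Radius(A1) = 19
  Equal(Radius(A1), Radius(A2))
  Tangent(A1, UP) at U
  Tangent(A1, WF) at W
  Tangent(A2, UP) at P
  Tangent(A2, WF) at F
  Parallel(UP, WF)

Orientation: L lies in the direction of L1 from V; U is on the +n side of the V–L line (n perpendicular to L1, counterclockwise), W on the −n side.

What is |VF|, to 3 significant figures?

56.0

Tangency of A1 to both parallel lines with radius 19.0 puts U and W at V ± 19.0·n: U = (-14.2, 12.6), W = (14.2, -12.6). Equal radii place P and F the same way about L: P = L + 19.0·n = (20.8, 52.0), F = L − 19.0·n = (49.2, 26.8). Then |VF| = |F − V| = 56.0.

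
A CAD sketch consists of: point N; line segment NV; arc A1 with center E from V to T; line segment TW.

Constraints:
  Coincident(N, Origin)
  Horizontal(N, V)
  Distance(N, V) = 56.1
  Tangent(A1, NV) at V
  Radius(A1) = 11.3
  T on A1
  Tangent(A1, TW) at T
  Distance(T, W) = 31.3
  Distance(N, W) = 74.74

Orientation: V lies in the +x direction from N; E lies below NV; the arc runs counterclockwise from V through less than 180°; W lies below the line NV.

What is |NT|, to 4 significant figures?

48.86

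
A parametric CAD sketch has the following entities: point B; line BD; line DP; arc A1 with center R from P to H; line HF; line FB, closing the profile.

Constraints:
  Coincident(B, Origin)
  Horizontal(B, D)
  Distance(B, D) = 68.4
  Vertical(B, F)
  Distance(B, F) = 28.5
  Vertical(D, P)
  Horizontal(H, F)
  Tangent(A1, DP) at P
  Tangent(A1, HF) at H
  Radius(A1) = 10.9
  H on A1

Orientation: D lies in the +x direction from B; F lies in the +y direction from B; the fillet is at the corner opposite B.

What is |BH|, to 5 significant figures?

64.176

B is at the origin; B and D share the same y with |BD| = 68.4 and D on the +x side, so D = (68.400, 0.0000). B and F share the same x with |BF| = 28.5 and F on the +y side, so F = (0.0000, 28.500). The virtual corner opposite B is at (68.400, 28.500). Tangency of A1 to DP means the radius RP is perpendicular to DP and A1 meets HF tangentially, so RH is at right angles to HF, with radius 10.9, so the center R sits 10.9 in from both sides at R = (57.500, 17.600). That places the tangent points at P = (68.400, 17.600) on DP and H = (57.500, 28.500) on HF. Then |BH| = |H − B| = 64.176.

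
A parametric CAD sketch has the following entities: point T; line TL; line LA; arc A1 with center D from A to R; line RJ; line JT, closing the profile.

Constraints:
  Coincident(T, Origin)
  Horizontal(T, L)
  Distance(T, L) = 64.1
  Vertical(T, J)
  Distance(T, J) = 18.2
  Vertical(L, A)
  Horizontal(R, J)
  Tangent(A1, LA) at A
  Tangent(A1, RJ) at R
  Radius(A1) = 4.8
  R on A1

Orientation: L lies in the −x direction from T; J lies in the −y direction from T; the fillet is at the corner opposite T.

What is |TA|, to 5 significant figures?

65.486

The virtual corner opposite T is at (-64.100, -18.200). Tangency of A1 to LA means the radius DA is perpendicular to LA and the tangent condition forces DR to be normal to RJ, with radius 4.8, so the center D sits 4.8 in from both sides at D = (-59.300, -13.400). That places the tangent points at A = (-64.100, -13.400) on LA and R = (-59.300, -18.200) on RJ. Then |TA| = |A − T| = 65.486.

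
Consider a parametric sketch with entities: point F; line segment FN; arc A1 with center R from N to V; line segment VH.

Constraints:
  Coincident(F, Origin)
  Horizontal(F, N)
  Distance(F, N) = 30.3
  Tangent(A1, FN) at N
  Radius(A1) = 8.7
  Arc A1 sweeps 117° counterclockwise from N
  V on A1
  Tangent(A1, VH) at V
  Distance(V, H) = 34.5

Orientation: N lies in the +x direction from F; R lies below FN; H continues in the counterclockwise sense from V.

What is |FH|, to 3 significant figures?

57.8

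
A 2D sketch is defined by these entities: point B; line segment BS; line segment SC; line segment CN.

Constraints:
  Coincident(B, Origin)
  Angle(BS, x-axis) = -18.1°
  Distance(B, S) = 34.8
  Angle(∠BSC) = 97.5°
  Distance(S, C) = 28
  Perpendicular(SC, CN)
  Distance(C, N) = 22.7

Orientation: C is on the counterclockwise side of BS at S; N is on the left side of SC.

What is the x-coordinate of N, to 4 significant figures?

24.70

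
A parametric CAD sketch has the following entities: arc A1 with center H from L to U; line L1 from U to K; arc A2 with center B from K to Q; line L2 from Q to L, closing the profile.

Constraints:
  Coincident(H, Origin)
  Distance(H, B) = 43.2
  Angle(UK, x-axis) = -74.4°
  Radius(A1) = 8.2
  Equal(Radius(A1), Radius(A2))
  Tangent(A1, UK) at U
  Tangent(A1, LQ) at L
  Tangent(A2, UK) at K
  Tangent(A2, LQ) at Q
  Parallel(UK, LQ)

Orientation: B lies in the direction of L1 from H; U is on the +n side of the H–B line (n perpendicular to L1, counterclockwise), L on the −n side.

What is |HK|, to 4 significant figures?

43.97

The slot axis is L1's direction at -74.4°, so u = (cos -74.4°, sin -74.4°) = (0.2689, -0.9632) and n = (−sin -74.4°, cos -74.4°) = (0.9632, 0.2689). H is at the origin and B lies 43.2 along u from H, so B = 43.2·u = (11.62, -41.61). Tangency of A1 to both parallel lines with radius 8.2 puts U and L at H ± 8.2·n: U = (7.898, 2.205), L = (-7.898, -2.205). Equal radii place K and Q the same way about B: K = B + 8.2·n = (19.52, -39.40), Q = B − 8.2·n = (3.719, -43.81). Then |HK| = |K − H| = 43.97.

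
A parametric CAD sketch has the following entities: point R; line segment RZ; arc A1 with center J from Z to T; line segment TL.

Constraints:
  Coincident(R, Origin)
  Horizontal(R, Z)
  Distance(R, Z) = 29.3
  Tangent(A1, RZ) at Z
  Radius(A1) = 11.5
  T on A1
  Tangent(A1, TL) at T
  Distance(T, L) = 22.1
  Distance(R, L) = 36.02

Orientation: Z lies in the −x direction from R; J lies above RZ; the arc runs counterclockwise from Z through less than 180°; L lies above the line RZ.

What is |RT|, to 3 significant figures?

20.7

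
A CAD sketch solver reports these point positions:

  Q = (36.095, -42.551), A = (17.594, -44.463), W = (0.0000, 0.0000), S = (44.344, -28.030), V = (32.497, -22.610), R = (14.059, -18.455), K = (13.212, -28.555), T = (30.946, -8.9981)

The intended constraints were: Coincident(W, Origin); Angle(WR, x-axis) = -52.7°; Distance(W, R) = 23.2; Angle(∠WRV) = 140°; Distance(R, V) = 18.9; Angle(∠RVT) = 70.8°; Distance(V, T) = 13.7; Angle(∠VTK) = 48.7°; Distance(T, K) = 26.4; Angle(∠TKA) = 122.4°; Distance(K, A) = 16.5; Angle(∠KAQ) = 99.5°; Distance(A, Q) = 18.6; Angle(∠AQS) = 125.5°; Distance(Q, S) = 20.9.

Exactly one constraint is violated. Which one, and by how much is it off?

Distance(Q, S) = 20.9 — off by 4.20.

W = (0.00, 0.00) ✓; WR at -52.70° ✓; |WR| = 23.20 ✓; ∠WRV = 140.0° ✓; |RV| = 18.90 ✓; ∠RVT = 70.80° ✓; |VT| = 13.70 ✓; ∠VTK = 48.70° ✓; |TK| = 26.40 ✓; ∠TKA = 122.4° ✓; |KA| = 16.50 ✓; ∠KAQ = 99.50° ✓; |AQ| = 18.60 ✓; ∠AQS = 125.5° ✓; |QS| = 16.70 ✗.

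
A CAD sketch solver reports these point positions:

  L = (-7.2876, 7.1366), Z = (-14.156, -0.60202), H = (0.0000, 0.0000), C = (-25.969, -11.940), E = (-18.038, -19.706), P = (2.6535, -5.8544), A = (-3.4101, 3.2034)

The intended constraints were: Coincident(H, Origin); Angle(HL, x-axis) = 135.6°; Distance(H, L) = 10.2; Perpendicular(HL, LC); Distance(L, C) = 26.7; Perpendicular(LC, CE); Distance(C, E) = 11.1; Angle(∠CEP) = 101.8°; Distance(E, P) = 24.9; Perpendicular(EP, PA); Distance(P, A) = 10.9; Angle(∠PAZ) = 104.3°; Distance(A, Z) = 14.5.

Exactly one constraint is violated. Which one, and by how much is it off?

Distance(A, Z) = 14.5 — off by 3.10.

H = (0.00, 0.00) ✓; HL at 135.6° ✓; |HL| = 10.20 ✓; ∠(HL, LC) = 90.00° ✓; |LC| = 26.70 ✓; ∠(LC, CE) = 90.00° ✓; |CE| = 11.10 ✓; ∠CEP = 101.8° ✓; |EP| = 24.90 ✓; ∠(EP, PA) = 90.00° ✓; |PA| = 10.90 ✓; ∠PAZ = 104.3° ✓; |AZ| = 11.40 ✗.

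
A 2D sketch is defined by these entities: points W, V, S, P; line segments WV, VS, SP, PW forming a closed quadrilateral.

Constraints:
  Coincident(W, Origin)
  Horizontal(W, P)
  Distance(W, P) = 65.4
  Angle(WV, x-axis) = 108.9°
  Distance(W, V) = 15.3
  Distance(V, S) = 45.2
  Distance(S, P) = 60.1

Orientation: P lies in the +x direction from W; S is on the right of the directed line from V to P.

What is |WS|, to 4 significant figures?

29.93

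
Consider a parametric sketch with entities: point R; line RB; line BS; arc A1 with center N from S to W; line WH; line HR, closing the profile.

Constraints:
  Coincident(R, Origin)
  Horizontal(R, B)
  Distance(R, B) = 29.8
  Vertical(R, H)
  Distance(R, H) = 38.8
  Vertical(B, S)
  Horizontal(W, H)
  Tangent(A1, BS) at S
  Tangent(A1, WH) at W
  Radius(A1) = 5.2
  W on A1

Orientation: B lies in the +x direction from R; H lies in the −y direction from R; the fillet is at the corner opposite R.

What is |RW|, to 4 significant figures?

45.94

The virtual corner opposite R is at (29.80, -38.80). Tangency of A1 to BS means the radius NS is perpendicular to BS and tangency of A1 to WH means the radius NW is perpendicular to WH, with radius 5.2, so the center N sits 5.2 in from both sides at N = (24.60, -33.60). That places the tangent points at S = (29.80, -33.60) on BS and W = (24.60, -38.80) on WH. Then |RW| = |W − R| = 45.94.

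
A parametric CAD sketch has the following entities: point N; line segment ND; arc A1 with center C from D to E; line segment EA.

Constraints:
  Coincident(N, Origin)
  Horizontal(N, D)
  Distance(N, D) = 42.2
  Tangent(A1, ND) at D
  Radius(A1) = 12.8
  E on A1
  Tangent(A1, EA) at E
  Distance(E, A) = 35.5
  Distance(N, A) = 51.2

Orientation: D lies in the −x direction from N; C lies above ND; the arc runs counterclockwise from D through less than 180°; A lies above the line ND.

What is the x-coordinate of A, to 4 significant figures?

-23.42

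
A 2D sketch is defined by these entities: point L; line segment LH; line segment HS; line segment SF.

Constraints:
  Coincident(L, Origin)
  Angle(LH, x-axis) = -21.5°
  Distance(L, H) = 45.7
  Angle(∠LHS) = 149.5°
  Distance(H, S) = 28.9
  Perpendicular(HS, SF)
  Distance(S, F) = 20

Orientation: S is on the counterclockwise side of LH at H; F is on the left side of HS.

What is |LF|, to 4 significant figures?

68.35

L is at the origin; LH runs at -21.5° with length 45.7, so H = 45.7·(cos -21.5°, sin -21.5°) = (42.52, -16.75). ∠LHS = 149.5°, so HS runs at -21.5° + (180° − 149.5°) = 9.000° from the x-axis; with |HS| = 28.9, S = H + 28.9·(cos 9.000°, sin 9.000°) = (71.06, -12.23). The perpendicularity gives SF at right angles to HS; with |SF| = 20.0 on the left of HS, F = S + 20.0·(-0.1564, 0.9877) = (67.94, 7.526). Then |LF| = |F − L| = 68.35.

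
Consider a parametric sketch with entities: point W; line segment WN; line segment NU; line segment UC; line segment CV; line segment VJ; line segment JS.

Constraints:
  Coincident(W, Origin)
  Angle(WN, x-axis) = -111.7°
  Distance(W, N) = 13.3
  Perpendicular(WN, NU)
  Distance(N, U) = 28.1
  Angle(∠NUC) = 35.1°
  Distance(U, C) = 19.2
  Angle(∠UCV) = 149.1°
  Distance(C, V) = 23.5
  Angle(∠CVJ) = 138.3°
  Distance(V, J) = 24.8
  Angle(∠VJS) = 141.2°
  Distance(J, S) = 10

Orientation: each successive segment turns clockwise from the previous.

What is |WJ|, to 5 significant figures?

34.471

∠UCV = 149.1° gives CV at -17.500° from the x-axis; with |CV| = 23.5, V = (10.063, -4.5846). ∠CVJ = 138.3° gives VJ at -59.200° from the x-axis; with |VJ| = 24.8, J = (22.762, -25.887). Then |WJ| = |J − W| = 34.471.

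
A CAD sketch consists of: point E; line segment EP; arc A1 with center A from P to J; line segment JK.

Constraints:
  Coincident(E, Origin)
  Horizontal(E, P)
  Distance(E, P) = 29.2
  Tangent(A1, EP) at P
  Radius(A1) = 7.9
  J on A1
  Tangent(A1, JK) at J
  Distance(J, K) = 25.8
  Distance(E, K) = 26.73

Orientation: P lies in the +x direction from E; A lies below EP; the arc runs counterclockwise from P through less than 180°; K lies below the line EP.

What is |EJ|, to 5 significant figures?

22.847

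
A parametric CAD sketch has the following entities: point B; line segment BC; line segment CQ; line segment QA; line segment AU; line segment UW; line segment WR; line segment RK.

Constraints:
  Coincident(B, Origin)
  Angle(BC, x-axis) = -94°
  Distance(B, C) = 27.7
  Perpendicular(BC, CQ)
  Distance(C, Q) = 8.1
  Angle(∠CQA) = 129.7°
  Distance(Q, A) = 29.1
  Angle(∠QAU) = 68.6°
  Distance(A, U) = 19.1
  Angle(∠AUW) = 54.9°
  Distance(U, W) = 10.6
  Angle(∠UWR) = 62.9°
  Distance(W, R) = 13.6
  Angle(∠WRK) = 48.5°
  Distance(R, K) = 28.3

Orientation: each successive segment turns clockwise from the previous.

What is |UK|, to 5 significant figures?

15.424

∠UWR = 62.9° gives WR at 132.10° from the x-axis; with |WR| = 13.6, R = (-21.367, 1.4635). ∠WRK = 48.5° gives RK at 0.60000° from the x-axis; with |RK| = 28.3, K = (6.9311, 1.7599). Then |UK| = |K − U| = 15.424.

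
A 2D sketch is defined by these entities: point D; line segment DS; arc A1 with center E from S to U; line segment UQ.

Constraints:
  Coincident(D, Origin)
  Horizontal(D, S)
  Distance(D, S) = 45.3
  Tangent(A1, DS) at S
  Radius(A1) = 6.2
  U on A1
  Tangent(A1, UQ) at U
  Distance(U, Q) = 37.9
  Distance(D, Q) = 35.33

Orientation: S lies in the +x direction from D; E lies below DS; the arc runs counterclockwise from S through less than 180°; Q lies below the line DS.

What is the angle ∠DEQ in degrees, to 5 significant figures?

48.714°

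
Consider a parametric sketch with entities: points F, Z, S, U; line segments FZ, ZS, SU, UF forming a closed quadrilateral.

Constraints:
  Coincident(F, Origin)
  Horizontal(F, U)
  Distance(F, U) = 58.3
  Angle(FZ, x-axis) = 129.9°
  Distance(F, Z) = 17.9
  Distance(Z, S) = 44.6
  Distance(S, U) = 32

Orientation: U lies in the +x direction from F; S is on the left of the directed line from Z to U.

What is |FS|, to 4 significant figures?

38.03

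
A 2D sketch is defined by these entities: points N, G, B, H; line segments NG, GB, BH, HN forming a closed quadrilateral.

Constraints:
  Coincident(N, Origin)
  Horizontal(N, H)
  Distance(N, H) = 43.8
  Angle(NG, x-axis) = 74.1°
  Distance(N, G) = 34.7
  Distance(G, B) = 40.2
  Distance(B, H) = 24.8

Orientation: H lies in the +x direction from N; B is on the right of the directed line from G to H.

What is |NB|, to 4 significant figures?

20.39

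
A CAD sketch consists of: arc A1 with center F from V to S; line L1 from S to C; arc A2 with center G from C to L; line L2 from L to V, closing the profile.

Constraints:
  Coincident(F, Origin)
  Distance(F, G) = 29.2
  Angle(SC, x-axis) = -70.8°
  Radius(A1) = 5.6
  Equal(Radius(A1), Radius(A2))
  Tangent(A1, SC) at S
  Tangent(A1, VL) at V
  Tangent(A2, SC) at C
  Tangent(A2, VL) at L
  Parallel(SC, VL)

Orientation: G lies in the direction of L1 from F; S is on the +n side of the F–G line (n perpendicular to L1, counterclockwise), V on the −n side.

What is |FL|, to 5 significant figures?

29.732

The slot axis is L1's direction at -70.8°, so u = (cos -70.8°, sin -70.8°) = (0.32887, -0.94438) and n = (−sin -70.8°, cos -70.8°) = (0.94438, 0.32887). F is at the origin and G lies 29.2 along u from F, so G = 29.2·u = (9.6029, -27.576). Tangency of A1 to both parallel lines with radius 5.6 puts S and V at F ± 5.6·n: S = (5.2885, 1.8417), V = (-5.2885, -1.8417). Equal radii place C and L the same way about G: C = G + 5.6·n = (14.891, -25.734), L = G − 5.6·n = (4.3144, -29.417). Then |FL| = |L − F| = 29.732.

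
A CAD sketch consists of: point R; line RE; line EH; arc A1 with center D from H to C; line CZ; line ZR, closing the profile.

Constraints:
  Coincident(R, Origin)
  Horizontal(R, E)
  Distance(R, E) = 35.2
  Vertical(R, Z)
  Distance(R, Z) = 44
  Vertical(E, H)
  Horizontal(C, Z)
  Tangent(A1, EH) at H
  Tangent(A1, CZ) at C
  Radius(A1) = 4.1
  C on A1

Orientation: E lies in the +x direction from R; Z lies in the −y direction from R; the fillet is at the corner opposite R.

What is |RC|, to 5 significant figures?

53.881

R is at the origin; RE is horizontal with |RE| = 35.2 and E on the +x side, so E = (35.200, 0.0000). RZ is vertical with |RZ| = 44.0 and Z on the −y side, so Z = (0.0000, -44.000). The virtual corner opposite R is at (35.200, -44.000). Since A1 is tangent to EH there, DH ⟂ EH and the tangent condition forces DC to be normal to CZ, with radius 4.1, so the center D sits 4.1 in from both sides at D = (31.100, -39.900). That places the tangent points at H = (35.200, -39.900) on EH and C = (31.100, -44.000) on CZ. Then |RC| = |C − R| = 53.881.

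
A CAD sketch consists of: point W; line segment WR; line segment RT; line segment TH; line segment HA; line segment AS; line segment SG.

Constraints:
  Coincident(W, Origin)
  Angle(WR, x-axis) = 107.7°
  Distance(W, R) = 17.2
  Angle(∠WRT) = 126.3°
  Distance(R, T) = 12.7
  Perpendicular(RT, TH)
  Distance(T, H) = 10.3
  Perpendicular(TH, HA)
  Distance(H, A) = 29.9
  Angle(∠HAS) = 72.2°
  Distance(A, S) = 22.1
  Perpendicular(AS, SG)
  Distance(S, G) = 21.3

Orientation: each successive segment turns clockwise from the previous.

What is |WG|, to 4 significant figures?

26.98

∠HAS = 72.2° gives AS at 126.2° from the x-axis; with |AS| = 22.1, S = (-20.06, 14.25). AS ⟂ SG, so SG runs at 36.20°; with |SG| = 21.3, G = (-2.871, 26.83). Then |WG| = |G − W| = 26.98.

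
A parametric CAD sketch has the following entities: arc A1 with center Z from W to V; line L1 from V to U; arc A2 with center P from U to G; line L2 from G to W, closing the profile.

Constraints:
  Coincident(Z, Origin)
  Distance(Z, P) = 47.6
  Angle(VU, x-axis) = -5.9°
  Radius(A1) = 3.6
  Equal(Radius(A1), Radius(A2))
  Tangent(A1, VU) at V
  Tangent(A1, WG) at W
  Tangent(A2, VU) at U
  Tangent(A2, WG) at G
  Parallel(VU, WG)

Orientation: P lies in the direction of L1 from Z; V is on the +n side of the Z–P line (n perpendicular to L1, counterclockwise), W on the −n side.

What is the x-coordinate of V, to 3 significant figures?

0.370

The slot axis is L1's direction at -5.9°, so u = (cos -5.9°, sin -5.9°) = (0.995, -0.103) and n = (−sin -5.9°, cos -5.9°) = (0.103, 0.995). Z is at the origin and P lies 47.6 along u from Z, so P = 47.6·u = (47.3, -4.89). Tangency of A1 to both parallel lines with radius 3.6 puts V and W at Z ± 3.6·n: V = (0.370, 3.58), W = (-0.370, -3.58). So V.x = 0.370.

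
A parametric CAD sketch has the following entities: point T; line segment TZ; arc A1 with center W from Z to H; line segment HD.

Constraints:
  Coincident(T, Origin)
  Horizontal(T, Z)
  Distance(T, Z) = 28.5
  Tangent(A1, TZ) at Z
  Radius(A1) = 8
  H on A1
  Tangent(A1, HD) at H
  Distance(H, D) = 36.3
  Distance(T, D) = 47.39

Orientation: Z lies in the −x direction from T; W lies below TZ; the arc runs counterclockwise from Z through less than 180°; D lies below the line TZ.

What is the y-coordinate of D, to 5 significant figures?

-43.732

T is at the origin; T and Z share the same y with |TZ| = 28.5 and Z on the −x side, so Z = (-28.500, 0.0000). The tangent condition forces WZ to be normal to TZ, so W = Z + (0, -8) = (-28.500, -8.0000). Since WH ⟂ HD (tangency), |WD| = √(8.0² + 36.3²) = 37.171 regardless of where H sits on A1. So D lies on both circle(T, 47.39) and circle(W, 37.171); the below-TZ intersection is D = (-18.257, -43.732). H is the foot of the tangent from D: H = (-35.536, -11.808).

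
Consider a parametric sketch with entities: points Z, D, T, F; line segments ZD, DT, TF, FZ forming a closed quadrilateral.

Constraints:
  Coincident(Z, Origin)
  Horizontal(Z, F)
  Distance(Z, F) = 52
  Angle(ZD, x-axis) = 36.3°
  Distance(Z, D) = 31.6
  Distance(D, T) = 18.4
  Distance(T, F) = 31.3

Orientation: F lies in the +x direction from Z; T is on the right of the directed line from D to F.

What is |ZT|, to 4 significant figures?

20.73

Z is at the origin; Z and F share the same y with |ZF| = 52.0 and F in +x, so F = (52.0, 0). ZD runs at 36.3° with |ZD| = 31.6, so D = (25.47, 18.71). T is determined by |DT| = 18.4 and |TF| = 31.3 together: it lies at the intersection of circle(D, 18.4) and circle(F, 31.3). With |DF| = 32.46, the foot of the radical line on DF is 6.358 from D and the perpendicular offset is √(18.4² − 6.358²) = 17.27. Taking the right-of-DF solution: T = (20.71, 0.9322).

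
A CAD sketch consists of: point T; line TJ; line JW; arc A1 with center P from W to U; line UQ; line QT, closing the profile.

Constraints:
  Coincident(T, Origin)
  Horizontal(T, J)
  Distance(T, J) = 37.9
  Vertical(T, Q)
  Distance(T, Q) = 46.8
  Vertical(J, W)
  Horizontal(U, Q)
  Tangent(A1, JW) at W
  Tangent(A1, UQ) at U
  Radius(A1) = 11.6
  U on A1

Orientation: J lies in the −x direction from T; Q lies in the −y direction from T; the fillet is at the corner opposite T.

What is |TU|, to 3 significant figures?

53.7

The virtual corner opposite T is at (-37.9, -46.8). The tangent condition forces PW to be normal to JW and tangency of A1 to UQ means the radius PU is perpendicular to UQ, with radius 11.6, so the center P sits 11.6 in from both sides at P = (-26.3, -35.2). That places the tangent points at W = (-37.9, -35.2) on JW and U = (-26.3, -46.8) on UQ. Then |TU| = |U − T| = 53.7.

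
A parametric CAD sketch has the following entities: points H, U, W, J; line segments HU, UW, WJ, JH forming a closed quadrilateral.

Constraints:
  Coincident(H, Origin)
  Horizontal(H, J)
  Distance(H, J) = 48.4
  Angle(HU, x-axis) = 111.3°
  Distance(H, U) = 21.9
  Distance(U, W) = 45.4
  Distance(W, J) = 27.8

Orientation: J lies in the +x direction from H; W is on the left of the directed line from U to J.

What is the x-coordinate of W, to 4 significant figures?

37.17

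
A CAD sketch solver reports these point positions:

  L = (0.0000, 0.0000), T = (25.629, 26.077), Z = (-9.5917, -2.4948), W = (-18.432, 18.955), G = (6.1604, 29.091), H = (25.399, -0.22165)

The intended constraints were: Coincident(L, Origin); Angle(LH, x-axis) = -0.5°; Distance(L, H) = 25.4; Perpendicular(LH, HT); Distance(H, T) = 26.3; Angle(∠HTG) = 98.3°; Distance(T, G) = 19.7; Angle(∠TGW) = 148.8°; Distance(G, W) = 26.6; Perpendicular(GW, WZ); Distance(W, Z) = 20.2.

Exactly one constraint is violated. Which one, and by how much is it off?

Distance(W, Z) = 20.2 — off by 3.00.

L = (0.00, 0.00) ✓; LH at -0.5000° ✓; |LH| = 25.40 ✓; ∠(LH, HT) = 90.00° ✓; |HT| = 26.30 ✓; ∠HTG = 98.30° ✓; |TG| = 19.70 ✓; ∠TGW = 148.8° ✓; |GW| = 26.60 ✓; ∠(GW, WZ) = 90.00° ✓; |WZ| = 23.20 ✗.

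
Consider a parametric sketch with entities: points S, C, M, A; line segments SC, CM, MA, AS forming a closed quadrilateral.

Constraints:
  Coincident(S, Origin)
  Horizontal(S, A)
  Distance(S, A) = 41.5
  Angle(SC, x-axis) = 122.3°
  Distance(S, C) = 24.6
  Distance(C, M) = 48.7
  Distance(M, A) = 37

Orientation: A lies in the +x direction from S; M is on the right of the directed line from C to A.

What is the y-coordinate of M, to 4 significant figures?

-21.34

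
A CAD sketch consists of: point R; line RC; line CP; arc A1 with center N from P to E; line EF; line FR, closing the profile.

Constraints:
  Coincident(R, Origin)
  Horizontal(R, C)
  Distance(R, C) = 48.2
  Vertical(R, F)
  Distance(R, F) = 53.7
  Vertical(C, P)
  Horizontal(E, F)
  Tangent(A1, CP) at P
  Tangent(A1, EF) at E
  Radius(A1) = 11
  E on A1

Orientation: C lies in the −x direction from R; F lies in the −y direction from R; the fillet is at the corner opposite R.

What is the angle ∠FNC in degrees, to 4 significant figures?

120.9°

R is at the origin; RC is horizontal with |RC| = 48.2 and C on the −x side, so C = (-48.20, 0.000). RF is vertical with |RF| = 53.7 and F on the −y side, so F = (0.000, -53.70). The virtual corner opposite R is at (-48.20, -53.70). Since A1 is tangent to CP there, NP ⟂ CP and tangency of A1 to EF means the radius NE is perpendicular to EF, with radius 11.0, so the center N sits 11.0 in from both sides at N = (-37.20, -42.70). Then cos ∠FNC = NF·NC / (|NF||NC|), giving 120.9°.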